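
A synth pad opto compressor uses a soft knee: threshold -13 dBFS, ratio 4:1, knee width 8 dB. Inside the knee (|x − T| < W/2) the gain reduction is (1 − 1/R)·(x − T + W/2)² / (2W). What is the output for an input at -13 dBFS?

-13.75 dBFS

x − T + W/2 = -13 − (-13) + 4 = 4.
GR = (1 − 1/4) × 4² / 16 = 0.75 × 16 / 16 = 0.75 dB.
Output = -13 − 0.75 = -13.75 dBFS.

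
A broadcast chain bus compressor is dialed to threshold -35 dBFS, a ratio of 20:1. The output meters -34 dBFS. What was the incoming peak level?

-15 dBFS

Post-compression overshoot = -34 − (-35) = 1 dB.
Before 20:1 compression the overshoot was 1 × 20 = 20 dB, so input = -35 + 20 = -15 dBFS.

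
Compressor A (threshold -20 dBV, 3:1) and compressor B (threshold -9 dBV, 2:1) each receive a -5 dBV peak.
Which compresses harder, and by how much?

A: 15 dB over, compressed to 5 dB over, so 10 dB of GR.
B: 4 dB over, compressed to 2 dB over, so 2 dB of GR.
Difference: 8 dB in favour of A.

A, by 8 dB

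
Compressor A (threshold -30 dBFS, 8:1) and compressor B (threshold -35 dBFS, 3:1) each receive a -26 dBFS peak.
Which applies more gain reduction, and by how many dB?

B, by 2.5 dB

A: GR = 4 − 4/8 = 3.5 dB.
B: GR = 9 − 9/3 = 6 dB.
Difference: 2.5 dB in favour of B.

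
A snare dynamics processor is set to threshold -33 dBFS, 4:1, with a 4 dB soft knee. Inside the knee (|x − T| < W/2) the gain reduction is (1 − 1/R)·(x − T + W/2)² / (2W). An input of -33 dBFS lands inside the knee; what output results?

x − T + W/2 = -33 − (-33) + 2 = 2.
GR = (1 − 1/4) × 2² / 8 = 0.75 × 4 / 8 = 0.375 dB.
Output = -33 − 0.375 = -33.375 dBFS.

-33.375 dBFS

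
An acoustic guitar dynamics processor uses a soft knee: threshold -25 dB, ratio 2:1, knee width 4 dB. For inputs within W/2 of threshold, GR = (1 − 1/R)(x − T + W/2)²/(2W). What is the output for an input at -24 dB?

x − T + W/2 = -24 − (-25) + 2 = 3.
GR = (1 − 1/2) × 3² / 8 = 0.5 × 9 / 8 = 0.5625 dB.
Output = -24 − 0.5625 = -24.5625 dB.

-24.5625 dB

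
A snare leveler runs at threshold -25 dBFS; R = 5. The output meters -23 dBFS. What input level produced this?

-15 dBFS

Post-compression overshoot = -23 − (-25) = 2 dB.
Undo the ratio: input overshoot = 2 × 5 = 10 dB, giving input = -15 dBFS.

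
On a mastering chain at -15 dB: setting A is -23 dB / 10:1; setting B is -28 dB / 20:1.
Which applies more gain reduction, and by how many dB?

B, by 5.15 dB

A: GR = 8 − 8/10 = 7.2 dB.
B: GR = 13 − 13/20 = 12.35 dB.
Difference: 5.15 dB in favour of B.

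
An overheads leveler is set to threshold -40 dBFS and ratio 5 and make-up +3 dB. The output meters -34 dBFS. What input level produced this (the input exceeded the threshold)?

-25 dBFS

Remove make-up: -34 − 3 = -37 dBFS.
That's 3 dB above the -40 dBFS threshold.
Before 5:1 compression the overshoot was 3 × 5 = 15 dB, so input = -40 + 15 = -25 dBFS.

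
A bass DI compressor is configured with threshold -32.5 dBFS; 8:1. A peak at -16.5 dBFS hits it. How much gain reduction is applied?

14 dB

-16.5 dBFS exceeds the threshold by 16 dB.
After 8:1 compression the overshoot becomes 16/8 = 2 dB.
Gain reduction = 16 − 2 = 14 dB.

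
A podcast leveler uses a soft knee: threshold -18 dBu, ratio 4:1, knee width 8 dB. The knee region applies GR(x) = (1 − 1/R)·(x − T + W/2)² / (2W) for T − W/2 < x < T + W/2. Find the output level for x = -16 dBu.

-17.6875 dBu

x − T + W/2 = -16 − (-18) + 4 = 6.
GR = (1 − 1/4) × 6² / 16 = 0.75 × 36 / 16 = 1.6875 dB.
Output = -16 − 1.6875 = -17.6875 dBu.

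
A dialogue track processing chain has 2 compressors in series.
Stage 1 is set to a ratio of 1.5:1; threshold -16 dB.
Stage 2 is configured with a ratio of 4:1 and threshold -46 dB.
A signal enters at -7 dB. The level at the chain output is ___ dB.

-37 dB

Stage 1: overshoot 9 dB → 9/1.5 = 6 dB → -10 dB.
Stage 2: 36 dB above -46 dB, reduced 4:1 to 9 dB above → -37 dB.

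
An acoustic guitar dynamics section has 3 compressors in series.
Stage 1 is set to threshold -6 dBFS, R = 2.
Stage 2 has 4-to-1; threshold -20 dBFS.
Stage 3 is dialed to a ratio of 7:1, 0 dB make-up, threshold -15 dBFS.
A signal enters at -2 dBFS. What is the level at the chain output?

Stage 1: 4 dB above -6 dBFS, reduced 2:1 to 2 dB above → -4 dBFS.
Stage 2: 16 dB above -20 dBFS, reduced 4:1 to 4 dB above → -16 dBFS.
Stage 3: -16 dBFS is at or below the -15 dBFS threshold — no compression; output -16 dBFS.

-16 dBFS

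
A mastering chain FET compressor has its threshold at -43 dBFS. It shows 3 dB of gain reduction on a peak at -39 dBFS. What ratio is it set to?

Input overshoot = -39 − (-43) = 4 dB.
Output overshoot = 4 − 3 = 1 dB.
Ratio = input overshoot / output overshoot = 4 / 1 = 4.

4:1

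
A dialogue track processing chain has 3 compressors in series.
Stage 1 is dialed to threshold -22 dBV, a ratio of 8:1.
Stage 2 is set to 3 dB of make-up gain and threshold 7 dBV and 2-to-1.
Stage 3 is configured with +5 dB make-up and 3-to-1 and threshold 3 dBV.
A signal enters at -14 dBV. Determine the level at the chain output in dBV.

-13 dBV

Stage 1: -14 dBV is 8 dB over -22 dBV; at 8:1 that becomes 1 dB over, giving -21 dBV.
Stage 2: -21 dBV ≤ 7 dBV, so stage 2 doesn't engage; make-up brings it to -18 dBV.
Stage 3: -18 dBV ≤ 3 dBV, so stage 3 doesn't engage; make-up brings it to -13 dBV.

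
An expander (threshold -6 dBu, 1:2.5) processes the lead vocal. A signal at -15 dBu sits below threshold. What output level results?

Undershoot = (-6) − (-15) = 9 dB.
At 1:2.5, that expands to 22.5 dB under threshold.
Output = -6 − 22.5 = -28.5 dBu.

-28.5 dBu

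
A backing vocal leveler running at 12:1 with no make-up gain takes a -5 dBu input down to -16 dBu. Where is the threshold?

Gain reduction = -5 − (-16) = 11 dB; output overshoot = GR / (R − 1) = 11 / 11 = 1 dB.
Threshold = output − output overshoot = -16 − 1 = -17 dBu.

-17 dBu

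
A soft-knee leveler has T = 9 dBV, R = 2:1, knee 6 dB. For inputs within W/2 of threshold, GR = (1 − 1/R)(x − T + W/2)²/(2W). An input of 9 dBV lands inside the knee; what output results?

x − T + W/2 = 9 − 9 + 3 = 3.
GR = (1 − 1/2) × 3² / 12 = 0.5 × 9 / 12 = 0.375 dB.
Output = 9 − 0.375 = 8.625 dBV.

8.625 dBV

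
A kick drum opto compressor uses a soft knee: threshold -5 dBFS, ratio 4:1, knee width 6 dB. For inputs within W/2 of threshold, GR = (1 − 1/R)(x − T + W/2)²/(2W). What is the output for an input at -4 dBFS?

x − T + W/2 = -4 − (-5) + 3 = 4.
GR = (1 − 1/4) × 4² / 12 = 0.75 × 16 / 12 = 1 dB.
Output = -4 − 1 = -5 dBFS.

-5 dBFS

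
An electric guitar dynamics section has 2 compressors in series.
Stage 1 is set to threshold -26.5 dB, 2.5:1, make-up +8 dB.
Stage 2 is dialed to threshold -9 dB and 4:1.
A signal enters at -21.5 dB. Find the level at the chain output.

-16.5 dB

Stage 1: -21.5 dB is 5 dB over -26.5 dB; at 2.5:1 that becomes 2 dB over, giving -24.5 dB; +8 dB make-up → -16.5 dB.
Stage 2: -16.5 dB ≤ -9 dB, so stage 2 doesn't engage; output -16.5 dB.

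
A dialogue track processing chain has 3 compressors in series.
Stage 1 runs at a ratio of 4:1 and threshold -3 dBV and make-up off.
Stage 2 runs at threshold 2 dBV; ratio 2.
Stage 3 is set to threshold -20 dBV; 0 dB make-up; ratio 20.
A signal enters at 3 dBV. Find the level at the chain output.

-19.075 dBV

Stage 1: 3 dBV is 6 dB over -3 dBV; at 4:1 that becomes 1.5 dB over, giving -1.5 dBV.
Stage 2: -1.5 dBV is at or below the 2 dBV threshold — no compression; output -1.5 dBV.
Stage 3: 18.5 dB above -20 dBV, reduced 20:1 to 0.925 dB above → -19.075 dBV.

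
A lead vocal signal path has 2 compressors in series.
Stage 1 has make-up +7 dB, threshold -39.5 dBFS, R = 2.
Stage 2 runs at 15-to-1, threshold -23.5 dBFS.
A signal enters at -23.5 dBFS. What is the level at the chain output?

-24.5 dBFS

Stage 1: -23.5 dBFS is 16 dB over -39.5 dBFS; at 2:1 that becomes 8 dB over, giving -31.5 dBFS; +7 dB make-up → -24.5 dBFS.
Stage 2: -24.5 dBFS is at or below the -23.5 dBFS threshold — no compression; output -24.5 dBFS.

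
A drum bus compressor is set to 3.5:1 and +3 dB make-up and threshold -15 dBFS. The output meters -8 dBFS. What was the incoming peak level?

Before make-up, the level was -8 − 3 = -11 dBFS.
Post-compression overshoot = -11 − (-15) = 4 dB.
Before 3.5:1 compression the overshoot was 4 × 3.5 = 14 dB, so input = -15 + 14 = -1 dBFS.

-1 dBFS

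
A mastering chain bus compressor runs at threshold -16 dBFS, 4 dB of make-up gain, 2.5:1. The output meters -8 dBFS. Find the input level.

Stripping the +4 dB make-up gives -12 dBFS at the gain stage.
The compressed level sits -12 − (-16) = 4 dB over threshold.
Before 2.5:1 compression the overshoot was 4 × 2.5 = 10 dB, so input = -16 + 10 = -6 dBFS.

-6 dBFS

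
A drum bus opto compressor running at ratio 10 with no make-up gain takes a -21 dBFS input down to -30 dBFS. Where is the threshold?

Let T be the threshold. Output overshoot = (input overshoot)/R, so -30 − T = (-21 − T)/10.
10·(-30 − T) = -21 − T → 9·T = -300 − (-21) = -279.
T = -279/9 = -31 dBFS.

-31 dBFS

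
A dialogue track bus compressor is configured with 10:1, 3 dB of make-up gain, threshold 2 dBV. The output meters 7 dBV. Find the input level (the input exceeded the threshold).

22 dBV

Stripping the +3 dB make-up gives 4 dBV at the gain stage.
Post-compression overshoot = 4 − 2 = 2 dB.
Before 10:1 compression the overshoot was 2 × 10 = 20 dB, so input = 2 + 20 = 22 dBV.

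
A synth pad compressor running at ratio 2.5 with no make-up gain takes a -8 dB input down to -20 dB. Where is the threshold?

Let T be the threshold. Output overshoot = (input overshoot)/R, so -20 − T = (-8 − T)/2.5.
2.5·(-20 − T) = -8 − T → 1.5·T = -50 − (-8) = -42.
T = -42/1.5 = -28 dB.

-28 dB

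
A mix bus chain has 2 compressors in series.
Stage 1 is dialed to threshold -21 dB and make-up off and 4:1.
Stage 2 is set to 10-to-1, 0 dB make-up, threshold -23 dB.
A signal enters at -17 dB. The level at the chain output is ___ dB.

-22.7 dB

Stage 1: -17 dB is 4 dB over -21 dB; at 4:1 that becomes 1 dB over, giving -20 dB.
Stage 2: overshoot 3 dB → 3/10 = 0.3 dB → -22.7 dB.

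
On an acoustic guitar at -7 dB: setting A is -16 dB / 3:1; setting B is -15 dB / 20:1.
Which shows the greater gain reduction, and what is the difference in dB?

A: 9 dB over, compressed to 3 dB over, so 6 dB of GR.
B: 8 dB over, compressed to 0.4 dB over, so 7.6 dB of GR.
B reduces 1.6 dB more.

B, by 1.6 dB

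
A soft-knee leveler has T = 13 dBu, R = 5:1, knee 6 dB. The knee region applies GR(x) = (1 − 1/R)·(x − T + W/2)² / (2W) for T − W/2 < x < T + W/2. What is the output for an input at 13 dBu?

12.4 dBu

x − T + W/2 = 13 − 13 + 3 = 3.
GR = (1 − 1/5) × 3² / 12 = 0.8 × 9 / 12 = 0.6 dB.
Output = 13 − 0.6 = 12.4 dBu.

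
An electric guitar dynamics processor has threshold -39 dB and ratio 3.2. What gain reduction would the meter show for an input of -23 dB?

-23 dB exceeds the threshold by 16 dB.
A 3.2:1 ratio leaves 5 dB of that excess.
GR = overshoot in − overshoot out = 16 − 5 = 11 dB.

11 dB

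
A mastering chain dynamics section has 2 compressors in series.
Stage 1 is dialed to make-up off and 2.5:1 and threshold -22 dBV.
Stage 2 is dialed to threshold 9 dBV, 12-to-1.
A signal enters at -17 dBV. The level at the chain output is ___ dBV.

-20 dBV

Stage 1: -17 dBV is 5 dB over -22 dBV; at 2.5:1 that becomes 2 dB over, giving -20 dBV.
Stage 2: below threshold (-20 ≤ 9); passes unchanged; output -20 dBV.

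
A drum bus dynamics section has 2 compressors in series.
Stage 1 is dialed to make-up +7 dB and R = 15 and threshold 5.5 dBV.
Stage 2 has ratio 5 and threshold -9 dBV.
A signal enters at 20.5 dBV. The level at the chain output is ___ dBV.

Stage 1: 15 dB above 5.5 dBV, reduced 15:1 to 1 dB above → 6.5 dBV; +7 dB make-up → 13.5 dBV.
Stage 2: 22.5 dB above -9 dBV, reduced 5:1 to 4.5 dB above → -4.5 dBV.

-4.5 dBV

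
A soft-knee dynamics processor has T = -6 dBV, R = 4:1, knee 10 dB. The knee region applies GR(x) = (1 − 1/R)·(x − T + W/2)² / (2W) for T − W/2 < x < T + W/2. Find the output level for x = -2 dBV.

x − T + W/2 = -2 − (-6) + 5 = 9.
GR = (1 − 1/4) × 9² / 20 = 0.75 × 81 / 20 = 3.0375 dB.
Output = -2 − 3.0375 = -5.0375 dBV.

-5.0375 dBV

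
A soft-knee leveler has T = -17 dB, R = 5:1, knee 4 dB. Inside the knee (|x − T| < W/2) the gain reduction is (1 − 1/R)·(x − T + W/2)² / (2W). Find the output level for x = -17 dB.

x − T + W/2 = -17 − (-17) + 2 = 2.
GR = (1 − 1/5) × 2² / 8 = 0.8 × 4 / 8 = 0.4 dB.
Output = -17 − 0.4 = -17.4 dB.

-17.4 dB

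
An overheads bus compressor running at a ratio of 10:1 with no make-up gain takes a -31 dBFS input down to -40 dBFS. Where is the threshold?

-41 dBFS

Let T be the threshold. Output overshoot = (input overshoot)/R, so -40 − T = (-31 − T)/10.
10·(-40 − T) = -31 − T → 9·T = -400 − (-31) = -369.
T = -369/9 = -41 dBFS.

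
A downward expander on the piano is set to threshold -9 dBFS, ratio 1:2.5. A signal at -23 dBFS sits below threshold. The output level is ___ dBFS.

-44 dBFS

Undershoot = (-9) − (-23) = 14 dB.
At 1:2.5, that expands to 35 dB under threshold.
Output = -9 − 35 = -44 dBFS.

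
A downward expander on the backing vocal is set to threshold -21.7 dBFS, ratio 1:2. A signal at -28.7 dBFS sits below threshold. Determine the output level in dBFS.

Below threshold, a 1:2 expander applies gain = (2−1)×(T − x) of attenuation.
(2−1) × 7 = 7 dB, so output = -28.7 − 7 = -35.7 dBFS.

-35.7 dBFS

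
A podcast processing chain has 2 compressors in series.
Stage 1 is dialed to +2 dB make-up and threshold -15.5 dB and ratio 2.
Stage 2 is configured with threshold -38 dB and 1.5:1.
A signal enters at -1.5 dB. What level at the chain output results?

Stage 1: overshoot 14 dB → 14/2 = 7 dB → -8.5 dB; +2 dB make-up → -6.5 dB.
Stage 2: -6.5 dB is 31.5 dB over -38 dB; at 1.5:1 that becomes 21 dB over, giving -17 dB.

-17 dB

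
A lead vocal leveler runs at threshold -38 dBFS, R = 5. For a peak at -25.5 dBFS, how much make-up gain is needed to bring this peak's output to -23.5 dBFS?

Without make-up, output = threshold + overshoot/5 = -38 + 2.5 = -35.5 dBFS.
Gap to target: 12 dB.

12 dB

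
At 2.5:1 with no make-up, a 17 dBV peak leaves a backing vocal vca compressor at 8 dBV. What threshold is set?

Input is 15 dB above T (since output overshoot × R = input overshoot: (8 − T)·2.5 = 17 − T gives T = 2 dBV).
Check: 2 + (17 − 2)/2.5 = 2 + 6 = 8 dBV. ✓

2 dBV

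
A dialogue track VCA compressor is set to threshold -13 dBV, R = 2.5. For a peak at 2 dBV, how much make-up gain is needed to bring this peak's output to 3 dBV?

10 dB

Without make-up, output = threshold + overshoot/2.5 = -13 + 6 = -7 dBV.
Gap to target: 10 dB.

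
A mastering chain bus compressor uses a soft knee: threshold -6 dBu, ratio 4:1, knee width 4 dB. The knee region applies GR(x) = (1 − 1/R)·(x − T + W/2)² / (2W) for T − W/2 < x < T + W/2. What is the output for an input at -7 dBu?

x − T + W/2 = -7 − (-6) + 2 = 1.
GR = (1 − 1/4) × 1² / 8 = 0.75 × 1 / 8 = 0.09375 dB.
Output = -7 − 0.09375 = -7.09375 dBu.

-7.09375 dBu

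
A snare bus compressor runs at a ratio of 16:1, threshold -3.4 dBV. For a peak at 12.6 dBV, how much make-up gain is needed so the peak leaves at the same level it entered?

Overshoot 16 dB → 16/16 = 1 dB after compression, so the compressed level is -3.4 + 1 = -2.4 dBV.
Make-up = target − compressed = 12.6 − (-2.4) = 15 dB.

15 dB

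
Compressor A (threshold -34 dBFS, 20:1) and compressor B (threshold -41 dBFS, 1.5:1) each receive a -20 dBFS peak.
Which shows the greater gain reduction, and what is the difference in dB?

A: overshoot 14 dB → output overshoot 0.7 dB → GR 13.3 dB.
B: overshoot 21 dB → output overshoot 14 dB → GR 7 dB.
A applies 6.3 dB more gain reduction.

A, by 6.3 dB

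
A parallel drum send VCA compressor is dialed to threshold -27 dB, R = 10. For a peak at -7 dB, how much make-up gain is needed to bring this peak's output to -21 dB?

4 dB

Overshoot 20 dB → 20/10 = 2 dB after compression, so the compressed level is -27 + 2 = -25 dB.
Make-up = target − compressed = -21 − (-25) = 4 dB.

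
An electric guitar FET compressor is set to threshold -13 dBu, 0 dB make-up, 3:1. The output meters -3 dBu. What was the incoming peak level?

17 dBu

Post-compression overshoot = -3 − (-13) = 10 dB.
Before 3:1 compression the overshoot was 10 × 3 = 30 dB, so input = -13 + 30 = 17 dBu.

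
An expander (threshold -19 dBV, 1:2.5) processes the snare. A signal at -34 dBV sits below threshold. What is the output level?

Below threshold, a 1:2.5 expander applies gain = (2.5−1)×(T − x) of attenuation.
(2.5−1) × 15 = 22.5 dB, so output = -34 − 22.5 = -56.5 dBV.

-56.5 dBV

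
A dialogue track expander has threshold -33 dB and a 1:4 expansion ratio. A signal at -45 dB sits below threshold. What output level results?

Undershoot = (-33) − (-45) = 12 dB.
At 1:4, that expands to 48 dB under threshold.
Output = -33 − 48 = -81 dB.

-81 dB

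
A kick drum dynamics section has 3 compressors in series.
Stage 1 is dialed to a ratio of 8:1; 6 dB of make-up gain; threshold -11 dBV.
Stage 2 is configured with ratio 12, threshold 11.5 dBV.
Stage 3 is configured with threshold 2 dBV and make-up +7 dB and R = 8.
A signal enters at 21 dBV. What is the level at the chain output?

6 dBV

Stage 1: 21 dBV is 32 dB over -11 dBV; at 8:1 that becomes 4 dB over, giving -7 dBV; +6 dB make-up → -1 dBV.
Stage 2: -1 dBV ≤ 11.5 dBV, so stage 2 doesn't engage; output -1 dBV.
Stage 3: -1 dBV is at or below the 2 dBV threshold — no compression; make-up brings it to 6 dBV.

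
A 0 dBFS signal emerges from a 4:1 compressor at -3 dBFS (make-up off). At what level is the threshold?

Let T be the threshold. Output overshoot = (input overshoot)/R, so -3 − T = (0 − T)/4.
4·(-3 − T) = 0 − T → 3·T = -12 − 0 = -12.
T = -12/3 = -4 dBFS.

-4 dBFS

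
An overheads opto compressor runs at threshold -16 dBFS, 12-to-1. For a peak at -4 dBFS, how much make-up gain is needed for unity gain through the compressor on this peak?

Overshoot 12 dB → 12/12 = 1 dB after compression, so the compressed level is -16 + 1 = -15 dBFS.
Make-up = target − compressed = -4 − (-15) = 11 dB.

11 dB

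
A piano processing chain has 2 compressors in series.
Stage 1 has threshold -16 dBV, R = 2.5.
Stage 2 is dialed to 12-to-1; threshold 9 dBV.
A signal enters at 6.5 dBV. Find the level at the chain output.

Stage 1: 22.5 dB above -16 dBV, reduced 2.5:1 to 9 dB above → -7 dBV.
Stage 2: -7 dBV is at or below the 9 dBV threshold — no compression; output -7 dBV.

-7 dBV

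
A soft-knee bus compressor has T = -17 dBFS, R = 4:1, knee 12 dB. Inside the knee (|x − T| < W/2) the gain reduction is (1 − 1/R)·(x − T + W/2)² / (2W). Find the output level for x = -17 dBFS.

-18.125 dBFS

x − T + W/2 = -17 − (-17) + 6 = 6.
GR = (1 − 1/4) × 6² / 24 = 0.75 × 36 / 24 = 1.125 dB.
Output = -17 − 1.125 = -18.125 dBFS.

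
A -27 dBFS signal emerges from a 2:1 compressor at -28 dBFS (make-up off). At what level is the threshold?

Input is 2 dB above T (since output overshoot × R = input overshoot: (-28 − T)·2 = -27 − T gives T = -29 dBFS).
Check: -29 + (-27 − (-29))/2 = -29 + 1 = -28 dBFS. ✓

-29 dBFS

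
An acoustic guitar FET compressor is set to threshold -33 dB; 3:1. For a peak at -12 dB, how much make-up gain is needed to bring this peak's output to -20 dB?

6 dB

The peak compresses to -33 + 21/3 = -26 dB.
To reach -20 dB requires -20 − (-26) = 6 dB of make-up.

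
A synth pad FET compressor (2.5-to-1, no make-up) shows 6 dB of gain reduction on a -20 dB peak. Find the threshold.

Let T be the threshold. Output overshoot = (input overshoot)/R, so -26 − T = (-20 − T)/2.5.
2.5·(-26 − T) = -20 − T → 1.5·T = -65 − (-20) = -45.
T = -45/1.5 = -30 dB.

-30 dB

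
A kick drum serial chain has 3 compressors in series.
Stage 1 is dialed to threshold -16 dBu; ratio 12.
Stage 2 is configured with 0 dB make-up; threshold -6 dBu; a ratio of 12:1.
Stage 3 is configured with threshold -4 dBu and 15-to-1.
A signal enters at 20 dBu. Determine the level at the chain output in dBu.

-13 dBu

Stage 1: overshoot 36 dB → 36/12 = 3 dB → -13 dBu.
Stage 2: -13 dBu is at or below the -6 dBu threshold — no compression; output -13 dBu.
Stage 3: -13 dBu is at or below the -4 dBu threshold — no compression; output -13 dBu.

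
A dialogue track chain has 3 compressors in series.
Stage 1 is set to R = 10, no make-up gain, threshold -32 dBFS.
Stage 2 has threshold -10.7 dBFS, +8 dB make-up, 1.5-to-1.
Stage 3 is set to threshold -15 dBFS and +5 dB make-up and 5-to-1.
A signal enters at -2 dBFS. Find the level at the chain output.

-16 dBFS

Stage 1: overshoot 30 dB → 30/10 = 3 dB → -29 dBFS.
Stage 2: -29 dBFS ≤ -10.7 dBFS, so stage 2 doesn't engage; make-up brings it to -21 dBFS.
Stage 3: -21 dBFS ≤ -15 dBFS, so stage 3 doesn't engage; make-up brings it to -16 dBFS.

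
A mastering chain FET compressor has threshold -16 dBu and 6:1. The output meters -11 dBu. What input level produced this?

The compressed level sits -11 − (-16) = 5 dB over threshold.
Undo the ratio: input overshoot = 5 × 6 = 30 dB, giving input = 14 dBu.

14 dBu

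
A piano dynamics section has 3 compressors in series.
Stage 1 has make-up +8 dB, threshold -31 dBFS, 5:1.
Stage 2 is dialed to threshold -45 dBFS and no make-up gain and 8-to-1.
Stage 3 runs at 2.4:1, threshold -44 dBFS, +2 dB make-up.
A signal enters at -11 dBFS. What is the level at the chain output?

Stage 1: overshoot 20 dB → 20/5 = 4 dB → -27 dBFS; +8 dB make-up → -19 dBFS.
Stage 2: -19 dBFS is 26 dB over -45 dBFS; at 8:1 that becomes 3.25 dB over, giving -41.75 dBFS.
Stage 3: overshoot 2.25 dB → 2.25/2.4 = 0.9375 dB → -43.0625 dBFS; +2 dB make-up → -41.0625 dBFS.

-41.0625 dBFS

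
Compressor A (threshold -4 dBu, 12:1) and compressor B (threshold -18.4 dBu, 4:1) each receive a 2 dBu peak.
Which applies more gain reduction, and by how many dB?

B, by 9.8 dB

A: overshoot 6 dB → output overshoot 0.5 dB → GR 5.5 dB.
B: overshoot 20.4 dB → output overshoot 5.1 dB → GR 15.3 dB.
Difference: 9.8 dB in favour of B.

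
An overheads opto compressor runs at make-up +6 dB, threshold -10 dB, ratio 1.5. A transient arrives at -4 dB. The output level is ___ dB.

0 dB

The input is 6 dB above the -10 dB threshold.
The 6 dB excess becomes 4 dB after 1.5:1 reduction.
So the level is -10 + 4 = -6 dB; make-up adds 6 dB, giving 0 dB.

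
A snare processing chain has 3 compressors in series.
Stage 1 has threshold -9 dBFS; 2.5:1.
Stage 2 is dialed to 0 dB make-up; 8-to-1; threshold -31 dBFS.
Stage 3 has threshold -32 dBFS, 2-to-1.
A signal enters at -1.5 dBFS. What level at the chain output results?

Stage 1: overshoot 7.5 dB → 7.5/2.5 = 3 dB → -6 dBFS.
Stage 2: -6 dBFS is 25 dB over -31 dBFS; at 8:1 that becomes 3.125 dB over, giving -27.875 dBFS.
Stage 3: -27.875 dBFS is 4.125 dB over -32 dBFS; at 2:1 that becomes 2.0625 dB over, giving -29.9375 dBFS.

-29.9375 dBFS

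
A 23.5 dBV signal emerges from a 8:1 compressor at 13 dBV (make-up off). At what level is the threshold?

11.5 dBV

Input is 12 dB above T (since output overshoot × R = input overshoot: (13 − T)·8 = 23.5 − T gives T = 11.5 dBV).
Check: 11.5 + (23.5 − 11.5)/8 = 11.5 + 1.5 = 13 dBV. ✓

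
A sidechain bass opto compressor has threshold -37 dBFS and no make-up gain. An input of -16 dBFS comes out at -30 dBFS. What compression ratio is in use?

3:1

Input overshoot = -16 − (-37) = 21 dB; output overshoot = -30 − (-37) = 7 dB.
Ratio = 21 / 7 = 3.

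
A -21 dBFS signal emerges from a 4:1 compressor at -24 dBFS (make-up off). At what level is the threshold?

-25 dBFS

Let T be the threshold. Output overshoot = (input overshoot)/R, so -24 − T = (-21 − T)/4.
4·(-24 − T) = -21 − T → 3·T = -96 − (-21) = -75.
T = -75/3 = -25 dBFS.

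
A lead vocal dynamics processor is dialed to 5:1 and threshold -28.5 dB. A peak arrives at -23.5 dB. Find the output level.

-27.5 dB

-23.5 dB sits 5 dB over threshold.
5:1 compression reduces that to 5/5 = 1 dB over.
That puts the output at -27.5 dB.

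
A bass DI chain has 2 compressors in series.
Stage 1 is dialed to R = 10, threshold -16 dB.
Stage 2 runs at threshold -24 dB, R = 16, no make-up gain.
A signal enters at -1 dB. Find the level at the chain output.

-23.40625 dB

Stage 1: -1 dB is 15 dB over -16 dB; at 10:1 that becomes 1.5 dB over, giving -14.5 dB.
Stage 2: 9.5 dB above -24 dB, reduced 16:1 to 0.59375 dB above → -23.40625 dB.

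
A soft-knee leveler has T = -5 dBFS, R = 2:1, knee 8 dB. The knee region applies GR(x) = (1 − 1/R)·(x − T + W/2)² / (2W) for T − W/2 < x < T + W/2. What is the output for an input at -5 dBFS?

-5.5 dBFS

x − T + W/2 = -5 − (-5) + 4 = 4.
GR = (1 − 1/2) × 4² / 16 = 0.5 × 16 / 16 = 0.5 dB.
Output = -5 − 0.5 = -5.5 dBFS.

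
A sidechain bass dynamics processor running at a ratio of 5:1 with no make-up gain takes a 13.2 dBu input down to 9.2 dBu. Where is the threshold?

Gain reduction = 13.2 − 9.2 = 4 dB; output overshoot = GR / (R − 1) = 4 / 4 = 1 dB.
Threshold = output − output overshoot = 9.2 − 1 = 8.2 dBu.

8.2 dBu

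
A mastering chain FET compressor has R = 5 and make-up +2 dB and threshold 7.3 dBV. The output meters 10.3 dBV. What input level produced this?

12.3 dBV

Stripping the +2 dB make-up gives 8.3 dBV at the gain stage.
The compressed level sits 8.3 − 7.3 = 1 dB over threshold.
Undo the ratio: input overshoot = 1 × 5 = 5 dB, giving input = 12.3 dBV.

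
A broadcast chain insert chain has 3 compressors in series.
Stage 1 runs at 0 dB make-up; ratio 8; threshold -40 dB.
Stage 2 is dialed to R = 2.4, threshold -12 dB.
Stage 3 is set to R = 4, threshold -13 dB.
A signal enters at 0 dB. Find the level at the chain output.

-35 dB

Stage 1: 40 dB above -40 dB, reduced 8:1 to 5 dB above → -35 dB.
Stage 2: -35 dB is at or below the -12 dB threshold — no compression; output -35 dB.
Stage 3: below threshold (-35 ≤ -13); passes unchanged; output -35 dB.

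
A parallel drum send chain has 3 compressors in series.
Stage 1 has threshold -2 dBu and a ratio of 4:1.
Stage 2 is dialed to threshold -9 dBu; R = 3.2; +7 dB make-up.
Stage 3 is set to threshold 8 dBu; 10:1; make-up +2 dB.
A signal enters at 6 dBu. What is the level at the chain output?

Stage 1: overshoot 8 dB → 8/4 = 2 dB → 0 dBu.
Stage 2: 9 dB above -9 dBu, reduced 3.2:1 to 2.8125 dB above → -6.1875 dBu; +7 dB make-up → 0.8125 dBu.
Stage 3: below threshold (0.8125 ≤ 8); passes unchanged; make-up brings it to 2.8125 dBu.

2.8125 dBu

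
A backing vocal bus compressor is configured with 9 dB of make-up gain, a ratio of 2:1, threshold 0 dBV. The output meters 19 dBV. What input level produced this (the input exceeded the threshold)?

20 dBV

Stripping the +9 dB make-up gives 10 dBV at the gain stage.
That's 10 dB above the 0 dBV threshold.
Undo the ratio: input overshoot = 10 × 2 = 20 dB, giving input = 20 dBV.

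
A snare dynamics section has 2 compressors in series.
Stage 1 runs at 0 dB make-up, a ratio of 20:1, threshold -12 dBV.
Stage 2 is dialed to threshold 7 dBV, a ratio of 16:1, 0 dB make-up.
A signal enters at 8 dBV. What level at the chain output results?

Stage 1: 8 dBV is 20 dB over -12 dBV; at 20:1 that becomes 1 dB over, giving -11 dBV.
Stage 2: -11 dBV is at or below the 7 dBV threshold — no compression; output -11 dBV.

-11 dBV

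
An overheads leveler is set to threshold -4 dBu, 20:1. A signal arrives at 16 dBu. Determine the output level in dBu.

The input is 20 dB above the -4 dBu threshold.
20:1 compression reduces that to 20/20 = 1 dB over.
So the level is -4 + 1 = -3 dBu.

-3 dBu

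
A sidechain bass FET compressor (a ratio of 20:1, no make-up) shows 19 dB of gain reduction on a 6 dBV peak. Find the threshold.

Let T be the threshold. Output overshoot = (input overshoot)/R, so -13 − T = (6 − T)/20.
20·(-13 − T) = 6 − T → 19·T = -260 − 6 = -266.
T = -266/19 = -14 dBV.

-14 dBV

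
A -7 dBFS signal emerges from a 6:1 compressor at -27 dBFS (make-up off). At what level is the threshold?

-31 dBFS

Input is 24 dB above T (since output overshoot × R = input overshoot: (-27 − T)·6 = -7 − T gives T = -31 dBFS).
Check: -31 + (-7 − (-31))/6 = -31 + 4 = -27 dBFS. ✓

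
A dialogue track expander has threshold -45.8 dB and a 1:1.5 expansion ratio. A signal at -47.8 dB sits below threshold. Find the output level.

Below threshold, a 1:1.5 expander applies gain = (1.5−1)×(T − x) of attenuation.
(1.5−1) × 2 = 1 dB, so output = -47.8 − 1 = -48.8 dB.

-48.8 dB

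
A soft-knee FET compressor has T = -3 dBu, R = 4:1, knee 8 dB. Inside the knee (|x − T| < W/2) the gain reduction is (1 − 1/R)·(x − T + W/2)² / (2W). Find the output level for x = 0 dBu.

x − T + W/2 = 0 − (-3) + 4 = 7.
GR = (1 − 1/4) × 7² / 16 = 0.75 × 49 / 16 = 2.296875 dB.
Output = 0 − 2.296875 = -2.296875 dBu.

-2.296875 dBu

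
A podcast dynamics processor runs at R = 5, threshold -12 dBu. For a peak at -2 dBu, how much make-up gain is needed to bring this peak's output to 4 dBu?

14 dB

Without make-up, output = threshold + overshoot/5 = -12 + 2 = -10 dBu.
Gap to target: 14 dB.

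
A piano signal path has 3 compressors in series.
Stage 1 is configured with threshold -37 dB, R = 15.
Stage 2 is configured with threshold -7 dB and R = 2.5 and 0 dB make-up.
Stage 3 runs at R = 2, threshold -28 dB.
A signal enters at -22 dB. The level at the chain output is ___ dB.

Stage 1: -22 dB is 15 dB over -37 dB; at 15:1 that becomes 1 dB over, giving -36 dB.
Stage 2: -36 dB is at or below the -7 dB threshold — no compression; output -36 dB.
Stage 3: below threshold (-36 ≤ -28); passes unchanged; output -36 dB.

-36 dB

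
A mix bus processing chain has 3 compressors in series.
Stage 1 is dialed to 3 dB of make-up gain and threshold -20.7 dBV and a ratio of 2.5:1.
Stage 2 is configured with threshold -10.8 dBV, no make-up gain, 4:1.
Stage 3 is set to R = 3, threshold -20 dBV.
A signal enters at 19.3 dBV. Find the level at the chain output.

-16.175 dBV

Stage 1: 40 dB above -20.7 dBV, reduced 2.5:1 to 16 dB above → -4.7 dBV; +3 dB make-up → -1.7 dBV.
Stage 2: -1.7 dBV is 9.1 dB over -10.8 dBV; at 4:1 that becomes 2.275 dB over, giving -8.525 dBV.
Stage 3: -8.525 dBV is 11.475 dB over -20 dBV; at 3:1 that becomes 3.825 dB over, giving -16.175 dBV.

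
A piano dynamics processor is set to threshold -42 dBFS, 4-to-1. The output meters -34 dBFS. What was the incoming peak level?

The compressed level sits -34 − (-42) = 8 dB over threshold.
Undo the ratio: input overshoot = 8 × 4 = 32 dB, giving input = -10 dBFS.

-10 dBFS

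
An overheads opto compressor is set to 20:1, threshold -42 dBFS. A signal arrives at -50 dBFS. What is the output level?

-50 dBFS

-50 dBFS is 8 dB below the -42 dBFS threshold, so no gain reduction is applied.
Output = input = -50 dBFS.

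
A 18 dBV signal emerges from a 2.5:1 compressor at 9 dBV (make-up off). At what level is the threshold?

3 dBV

Let T be the threshold. Output overshoot = (input overshoot)/R, so 9 − T = (18 − T)/2.5.
2.5·(9 − T) = 18 − T → 1.5·T = 22.5 − 18 = 4.5.
T = 4.5/1.5 = 3 dBV.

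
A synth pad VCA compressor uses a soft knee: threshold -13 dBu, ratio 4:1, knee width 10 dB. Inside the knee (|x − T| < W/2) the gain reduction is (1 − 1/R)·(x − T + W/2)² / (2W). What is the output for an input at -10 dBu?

-12.4 dBu

x − T + W/2 = -10 − (-13) + 5 = 8.
GR = (1 − 1/4) × 8² / 20 = 0.75 × 64 / 20 = 2.4 dB.
Output = -10 − 2.4 = -12.4 dBu.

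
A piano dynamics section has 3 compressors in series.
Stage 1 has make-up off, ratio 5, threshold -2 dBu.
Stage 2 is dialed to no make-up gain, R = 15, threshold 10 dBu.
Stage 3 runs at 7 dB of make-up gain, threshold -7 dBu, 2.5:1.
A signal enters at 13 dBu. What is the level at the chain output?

Stage 1: 13 dBu is 15 dB over -2 dBu; at 5:1 that becomes 3 dB over, giving 1 dBu.
Stage 2: 1 dBu ≤ 10 dBu, so stage 2 doesn't engage; output 1 dBu.
Stage 3: overshoot 8 dB → 8/2.5 = 3.2 dB → -3.8 dBu; +7 dB make-up → 3.2 dBu.

3.2 dBu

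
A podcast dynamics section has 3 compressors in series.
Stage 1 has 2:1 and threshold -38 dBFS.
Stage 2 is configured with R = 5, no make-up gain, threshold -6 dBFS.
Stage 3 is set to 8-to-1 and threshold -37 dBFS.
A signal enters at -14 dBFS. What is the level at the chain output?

Stage 1: 24 dB above -38 dBFS, reduced 2:1 to 12 dB above → -26 dBFS.
Stage 2: -26 dBFS is at or below the -6 dBFS threshold — no compression; output -26 dBFS.
Stage 3: -26 dBFS is 11 dB over -37 dBFS; at 8:1 that becomes 1.375 dB over, giving -35.625 dBFS.

-35.625 dBFS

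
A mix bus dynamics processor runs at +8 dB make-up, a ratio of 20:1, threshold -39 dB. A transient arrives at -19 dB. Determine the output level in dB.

-30 dB

The input is 20 dB above the -39 dB threshold.
20:1 compression reduces that to 20/20 = 1 dB over.
That puts the output at -38 dB; make-up adds 8 dB, giving -30 dB.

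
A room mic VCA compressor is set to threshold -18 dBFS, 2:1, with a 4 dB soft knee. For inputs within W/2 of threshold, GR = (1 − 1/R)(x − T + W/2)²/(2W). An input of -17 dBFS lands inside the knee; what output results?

x − T + W/2 = -17 − (-18) + 2 = 3.
GR = (1 − 1/2) × 3² / 8 = 0.5 × 9 / 8 = 0.5625 dB.
Output = -17 − 0.5625 = -17.5625 dBFS.

-17.5625 dBFS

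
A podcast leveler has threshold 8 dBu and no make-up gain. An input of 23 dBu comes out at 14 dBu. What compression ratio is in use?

2.5:1

Input overshoot = 23 − 8 = 15 dB; output overshoot = 14 − 8 = 6 dB.
Ratio = 15 / 6 = 2.5.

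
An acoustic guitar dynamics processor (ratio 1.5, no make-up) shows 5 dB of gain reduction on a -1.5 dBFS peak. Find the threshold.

Input is 15 dB above T (since output overshoot × R = input overshoot: (-6.5 − T)·1.5 = -1.5 − T gives T = -16.5 dBFS).
Check: -16.5 + (-1.5 − (-16.5))/1.5 = -16.5 + 10 = -6.5 dBFS. ✓

-16.5 dBFS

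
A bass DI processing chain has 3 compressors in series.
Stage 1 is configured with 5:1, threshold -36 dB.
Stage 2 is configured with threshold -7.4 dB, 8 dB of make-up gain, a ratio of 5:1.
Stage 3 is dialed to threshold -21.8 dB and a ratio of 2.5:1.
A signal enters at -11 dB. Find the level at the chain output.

-23 dB

Stage 1: -11 dB is 25 dB over -36 dB; at 5:1 that becomes 5 dB over, giving -31 dB.
Stage 2: below threshold (-31 ≤ -7.4); passes unchanged; make-up brings it to -23 dB.
Stage 3: -23 dB ≤ -21.8 dB, so stage 3 doesn't engage; output -23 dB.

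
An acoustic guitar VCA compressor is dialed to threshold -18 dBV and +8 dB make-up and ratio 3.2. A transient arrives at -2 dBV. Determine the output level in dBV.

-5 dBV

Overshoot: -2 − (-18) = 16 dB.
The 16 dB excess becomes 5 dB after 3.2:1 reduction.
Output = -18 + 5 = -13 dBV; make-up adds 8 dB, giving -5 dBV.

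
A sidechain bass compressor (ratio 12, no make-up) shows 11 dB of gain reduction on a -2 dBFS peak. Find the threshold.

Input is 12 dB above T (since output overshoot × R = input overshoot: (-13 − T)·12 = -2 − T gives T = -14 dBFS).
Check: -14 + (-2 − (-14))/12 = -14 + 1 = -13 dBFS. ✓

-14 dBFS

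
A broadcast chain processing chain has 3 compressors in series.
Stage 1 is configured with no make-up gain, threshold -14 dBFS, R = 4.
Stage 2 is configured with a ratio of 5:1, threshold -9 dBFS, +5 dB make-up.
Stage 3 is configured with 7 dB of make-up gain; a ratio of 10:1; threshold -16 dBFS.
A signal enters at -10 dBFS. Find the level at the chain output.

Stage 1: -10 dBFS is 4 dB over -14 dBFS; at 4:1 that becomes 1 dB over, giving -13 dBFS.
Stage 2: below threshold (-13 ≤ -9); passes unchanged; make-up brings it to -8 dBFS.
Stage 3: overshoot 8 dB → 8/10 = 0.8 dB → -15.2 dBFS; +7 dB make-up → -8.2 dBFS.

-8.2 dBFS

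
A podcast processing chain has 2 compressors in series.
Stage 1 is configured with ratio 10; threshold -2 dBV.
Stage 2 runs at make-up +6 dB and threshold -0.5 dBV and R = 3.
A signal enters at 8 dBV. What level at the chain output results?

Stage 1: 8 dBV is 10 dB over -2 dBV; at 10:1 that becomes 1 dB over, giving -1 dBV.
Stage 2: -1 dBV ≤ -0.5 dBV, so stage 2 doesn't engage; make-up brings it to 5 dBV.

5 dBV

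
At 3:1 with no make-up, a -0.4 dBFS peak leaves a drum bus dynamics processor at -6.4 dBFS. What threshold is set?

Let T be the threshold. Output overshoot = (input overshoot)/R, so -6.4 − T = (-0.4 − T)/3.
3·(-6.4 − T) = -0.4 − T → 2·T = -19.2 − (-0.4) = -18.8.
T = -18.8/2 = -9.4 dBFS.

-9.4 dBFS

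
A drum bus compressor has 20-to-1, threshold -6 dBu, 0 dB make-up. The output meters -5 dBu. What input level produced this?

14 dBu

Post-compression overshoot = -5 − (-6) = 1 dB.
Input overshoot = R × output overshoot = 20 dB → input = -6 + 20 = 14 dBu.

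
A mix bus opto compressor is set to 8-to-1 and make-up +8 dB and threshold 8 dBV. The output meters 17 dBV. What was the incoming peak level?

16 dBV

Remove make-up: 17 − 8 = 9 dBV.
The compressed level sits 9 − 8 = 1 dB over threshold.
Input overshoot = R × output overshoot = 8 dB → input = 8 + 8 = 16 dBV.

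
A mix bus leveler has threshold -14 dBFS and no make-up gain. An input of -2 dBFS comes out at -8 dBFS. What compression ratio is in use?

2:1

Input overshoot = -2 − (-14) = 12 dB; output overshoot = -8 − (-14) = 6 dB.
Ratio = 12 / 6 = 2.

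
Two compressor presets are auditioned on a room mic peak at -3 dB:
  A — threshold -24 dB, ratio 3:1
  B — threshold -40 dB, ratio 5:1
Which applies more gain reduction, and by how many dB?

A: GR = 21 − 21/3 = 14 dB.
B: GR = 37 − 37/5 = 29.6 dB.
B reduces 15.6 dB more.

B, by 15.6 dB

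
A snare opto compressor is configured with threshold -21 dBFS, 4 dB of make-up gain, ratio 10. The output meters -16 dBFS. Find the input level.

-11 dBFS

Before make-up, the level was -16 − 4 = -20 dBFS.
The compressed level sits -20 − (-21) = 1 dB over threshold.
Before 10:1 compression the overshoot was 1 × 10 = 10 dB, so input = -21 + 10 = -11 dBFS.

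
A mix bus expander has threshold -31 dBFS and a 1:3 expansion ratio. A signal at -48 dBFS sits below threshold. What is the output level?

Below threshold, a 1:3 expander applies gain = (3−1)×(T − x) of attenuation.
(3−1) × 17 = 34 dB, so output = -48 − 34 = -82 dBFS.

-82 dBFS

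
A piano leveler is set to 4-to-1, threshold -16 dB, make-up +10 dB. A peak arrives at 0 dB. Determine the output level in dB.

0 dB sits 16 dB over threshold.
The 16 dB excess becomes 4 dB after 4:1 reduction.
That puts the output at -12 dB; make-up adds 10 dB, giving -2 dB.

-2 dB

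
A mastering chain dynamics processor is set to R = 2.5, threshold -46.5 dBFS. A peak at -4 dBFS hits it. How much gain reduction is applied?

The signal is 42.5 dB above threshold.
At 2.5:1, output sits 42.5/2.5 = 17 dB above threshold.
So the signal is attenuated by 42.5 − 17 = 25.5 dB.

25.5 dB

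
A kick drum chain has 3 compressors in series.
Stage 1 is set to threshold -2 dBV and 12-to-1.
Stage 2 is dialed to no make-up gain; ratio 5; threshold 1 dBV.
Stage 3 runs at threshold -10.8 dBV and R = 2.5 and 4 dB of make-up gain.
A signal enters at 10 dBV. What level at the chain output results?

Stage 1: overshoot 12 dB → 12/12 = 1 dB → -1 dBV.
Stage 2: below threshold (-1 ≤ 1); passes unchanged; output -1 dBV.
Stage 3: overshoot 9.8 dB → 9.8/2.5 = 3.92 dB → -6.88 dBV; +4 dB make-up → -2.88 dBV.

-2.88 dBV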